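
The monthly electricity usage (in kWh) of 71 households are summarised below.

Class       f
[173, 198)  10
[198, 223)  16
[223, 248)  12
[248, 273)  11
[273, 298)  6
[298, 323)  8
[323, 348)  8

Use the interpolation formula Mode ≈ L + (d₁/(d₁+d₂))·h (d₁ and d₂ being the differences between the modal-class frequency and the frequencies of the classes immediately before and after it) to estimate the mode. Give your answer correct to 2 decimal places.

213.00

Modal class: [198, 223) (highest frequency 16).
d₁ = 16 − 10 = 6, d₂ = 16 − 12 = 4
Mode ≈ 198 + (6/(6+4)) × 25 = 198 + 15.0000 = 213.0000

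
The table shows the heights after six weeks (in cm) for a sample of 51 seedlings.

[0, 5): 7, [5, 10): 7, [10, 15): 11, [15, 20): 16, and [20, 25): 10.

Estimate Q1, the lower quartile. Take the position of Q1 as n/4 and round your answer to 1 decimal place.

9.1

Cumulative frequencies: 7, 14, 25, 41, 51
n = 51; position = n/4 = 12.75.
This falls in the class [5, 10): L = 5, F = 7, f = 7, h = 5.
Lower quartile ≈ 5 + ((12.75 − 7) / 7) × 5 = 9.1071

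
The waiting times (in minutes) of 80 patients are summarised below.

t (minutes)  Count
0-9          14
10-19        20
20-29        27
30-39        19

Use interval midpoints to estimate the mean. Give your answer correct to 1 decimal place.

20.9

Midpoints: 4.5, 14.5, 24.5, 34.5
Σfm = 14×4.5 + 20×14.5 + 27×24.5 + 19×34.5 = 1670
n = Σf = 80
Mean = 1670 / 80 = 20.8750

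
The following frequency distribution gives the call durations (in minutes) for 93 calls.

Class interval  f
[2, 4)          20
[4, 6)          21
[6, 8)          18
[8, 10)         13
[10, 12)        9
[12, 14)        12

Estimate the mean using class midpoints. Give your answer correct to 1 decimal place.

7.1

Midpoints: 3, 5, 7, 9, 11, 13
Σfm = 20×3 + 21×5 + 18×7 + 13×9 + 9×11 + 12×13 = 663
n = Σf = 93
Mean = 663 / 93 = 7.1290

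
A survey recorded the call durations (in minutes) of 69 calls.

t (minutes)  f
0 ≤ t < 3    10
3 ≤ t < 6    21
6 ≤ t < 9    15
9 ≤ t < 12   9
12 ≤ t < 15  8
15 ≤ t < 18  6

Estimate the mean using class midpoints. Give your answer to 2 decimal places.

7.59

Midpoints: 1.5, 4.5, 7.5, 10.5, 13.5, 16.5
Σfm = 10×1.5 + 21×4.5 + 15×7.5 + 9×10.5 + 8×13.5 + 6×16.5 = 523.5
n = Σf = 69
Mean = 523.5 / 69 = 7.5870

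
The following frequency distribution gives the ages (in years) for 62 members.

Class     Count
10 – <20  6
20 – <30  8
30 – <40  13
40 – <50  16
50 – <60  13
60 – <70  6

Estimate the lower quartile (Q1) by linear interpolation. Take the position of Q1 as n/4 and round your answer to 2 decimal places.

Cumulative frequencies: 6, 14, 27, 43, 56, 62
n = 62; position = n/4 = 15.5.
This falls in the class 30 – <40: L = 30, F = 14, f = 13, h = 10.
Lower quartile ≈ 30 + ((15.5 − 14) / 13) × 10 = 31.1538

31.15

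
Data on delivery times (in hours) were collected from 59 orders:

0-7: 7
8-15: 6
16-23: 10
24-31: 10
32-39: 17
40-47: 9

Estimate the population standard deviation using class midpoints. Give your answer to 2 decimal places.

Midpoints: 3.5, 11.5, 19.5, 27.5, 35.5, 43.5
n = 59, Σfm = 1558.5, mean = 26.4153
Σfm² = 50698.75
Σf(m − x̄)² = Σfm² − (Σfm)²/n = 50698.75 − 1558.5²/59 = 9530.5763
Population variance = 9530.5763 / 59 = 161.5352
Standard deviation = √161.5352 = 12.7096

12.71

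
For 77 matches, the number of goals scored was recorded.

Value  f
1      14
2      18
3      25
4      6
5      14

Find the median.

Cumulative frequencies: 14, 32, 57, 63, 77
n = 77, so the median is the value in position (n+1)/2 = 39.
Position 39 falls at value 3.

3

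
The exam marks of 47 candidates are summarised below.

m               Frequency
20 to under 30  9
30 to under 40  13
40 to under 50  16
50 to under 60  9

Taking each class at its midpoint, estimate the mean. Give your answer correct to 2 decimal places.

40.32

Midpoints: 25, 35, 45, 55
Σfm = 9×25 + 13×35 + 16×45 + 9×55 = 1895
n = Σf = 47
Mean = 1895 / 47 = 40.3191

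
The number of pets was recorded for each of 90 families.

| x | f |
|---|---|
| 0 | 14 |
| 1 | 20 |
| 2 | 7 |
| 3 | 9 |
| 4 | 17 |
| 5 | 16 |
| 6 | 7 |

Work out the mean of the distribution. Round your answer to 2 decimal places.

2.79

Values: 0, 1, 2, 3, 4, 5, 6
Σfx = 14×0 + 20×1 + 7×2 + 9×3 + 17×4 + 16×5 + 7×6 = 251
n = Σf = 90
Mean = 251 / 90 = 2.7889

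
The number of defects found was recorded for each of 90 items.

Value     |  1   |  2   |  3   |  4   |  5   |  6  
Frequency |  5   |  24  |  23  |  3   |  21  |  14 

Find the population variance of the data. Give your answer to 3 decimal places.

2.509

Values: 1, 2, 3, 4, 5, 6
n = 90, Σfx = 323, mean = 3.5889
Σfx² = 1385
Σf(x − x̄)² = Σfx² − (Σfx)²/n = 1385 − 323²/90 = 225.7889
Population variance = 225.7889 / 90 = 2.5088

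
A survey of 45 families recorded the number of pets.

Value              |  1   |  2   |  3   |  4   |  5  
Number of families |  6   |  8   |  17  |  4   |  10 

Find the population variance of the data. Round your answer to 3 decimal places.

Values: 1, 2, 3, 4, 5
n = 45, Σfx = 139, mean = 3.0889
Σfx² = 505
Σf(x − x̄)² = Σfx² − (Σfx)²/n = 505 − 139²/45 = 75.6444
Population variance = 75.6444 / 45 = 1.6810

1.681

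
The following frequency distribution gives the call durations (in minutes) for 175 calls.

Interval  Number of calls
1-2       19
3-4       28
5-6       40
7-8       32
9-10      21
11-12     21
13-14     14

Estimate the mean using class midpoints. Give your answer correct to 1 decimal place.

7.0

Midpoints: 1.5, 3.5, 5.5, 7.5, 9.5, 11.5, 13.5
Σfm = 19×1.5 + 28×3.5 + 40×5.5 + 32×7.5 + 21×9.5 + 21×11.5 + 14×13.5 = 1216.5
n = Σf = 175
Mean = 1216.5 / 175 = 6.9514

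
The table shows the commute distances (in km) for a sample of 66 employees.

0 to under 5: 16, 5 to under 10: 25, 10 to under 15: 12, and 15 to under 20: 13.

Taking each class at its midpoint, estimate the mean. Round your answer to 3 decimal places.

Midpoints: 2.5, 7.5, 12.5, 17.5
Σfm = 16×2.5 + 25×7.5 + 12×12.5 + 13×17.5 = 605
n = Σf = 66
Mean = 605 / 66 = 9.1667

9.167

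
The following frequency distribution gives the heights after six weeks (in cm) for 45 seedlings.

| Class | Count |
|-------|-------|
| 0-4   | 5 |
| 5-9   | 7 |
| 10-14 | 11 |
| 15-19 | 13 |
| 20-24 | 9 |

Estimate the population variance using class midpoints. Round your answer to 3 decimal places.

Midpoints: 2, 7, 12, 17, 22
n = 45, Σfm = 610, mean = 13.5556
Σfm² = 10060
Σf(m − x̄)² = Σfm² − (Σfm)²/n = 10060 − 610²/45 = 1791.1111
Population variance = 1791.1111 / 45 = 39.8025

39.802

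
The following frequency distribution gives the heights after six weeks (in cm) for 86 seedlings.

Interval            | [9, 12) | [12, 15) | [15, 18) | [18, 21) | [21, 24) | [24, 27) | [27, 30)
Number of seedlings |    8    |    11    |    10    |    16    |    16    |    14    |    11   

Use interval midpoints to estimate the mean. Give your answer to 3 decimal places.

Midpoints: 10.5, 13.5, 16.5, 19.5, 22.5, 25.5, 28.5
Σfm = 8×10.5 + 11×13.5 + 10×16.5 + 16×19.5 + 16×22.5 + 14×25.5 + 11×28.5 = 1740
n = Σf = 86
Mean = 1740 / 86 = 20.2326

20.233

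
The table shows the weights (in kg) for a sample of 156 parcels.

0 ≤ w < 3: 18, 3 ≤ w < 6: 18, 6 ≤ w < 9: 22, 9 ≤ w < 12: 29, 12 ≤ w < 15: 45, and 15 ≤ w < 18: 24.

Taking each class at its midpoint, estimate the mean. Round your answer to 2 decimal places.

10.13

Midpoints: 1.5, 4.5, 7.5, 10.5, 13.5, 16.5
Σfm = 18×1.5 + 18×4.5 + 22×7.5 + 29×10.5 + 45×13.5 + 24×16.5 = 1581
n = Σf = 156
Mean = 1581 / 156 = 10.1346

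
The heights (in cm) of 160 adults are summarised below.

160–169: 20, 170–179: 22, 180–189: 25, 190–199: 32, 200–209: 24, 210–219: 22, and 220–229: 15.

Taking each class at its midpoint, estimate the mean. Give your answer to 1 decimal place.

193.5

Midpoints: 164.5, 174.5, 184.5, 194.5, 204.5, 214.5, 224.5
Σfm = 20×164.5 + 22×174.5 + 25×184.5 + 32×194.5 + 24×204.5 + 22×214.5 + 15×224.5 = 30960
n = Σf = 160
Mean = 30960 / 160 = 193.5000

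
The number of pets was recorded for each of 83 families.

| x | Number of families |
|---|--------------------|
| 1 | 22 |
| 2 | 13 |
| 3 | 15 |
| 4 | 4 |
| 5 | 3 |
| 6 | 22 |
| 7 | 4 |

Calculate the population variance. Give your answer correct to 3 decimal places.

Values: 1, 2, 3, 4, 5, 6, 7
n = 83, Σfx = 284, mean = 3.4217
Σfx² = 1336
Σf(x − x̄)² = Σfx² − (Σfx)²/n = 1336 − 284²/83 = 364.2410
Population variance = 364.2410 / 83 = 4.3884

4.388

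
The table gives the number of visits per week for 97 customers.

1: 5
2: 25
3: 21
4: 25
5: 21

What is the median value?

3

Cumulative frequencies: 5, 30, 51, 76, 97
n = 97, so the median is the value in position (n+1)/2 = 49.
Position 49 falls at value 3.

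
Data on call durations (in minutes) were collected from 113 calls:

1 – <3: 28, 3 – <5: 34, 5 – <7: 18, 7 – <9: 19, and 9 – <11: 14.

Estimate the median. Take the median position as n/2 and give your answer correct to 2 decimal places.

4.68

Cumulative frequencies: 28, 62, 80, 99, 113
n = 113; position = n/2 = 56.5.
This falls in the class 3 – <5: L = 3, F = 28, f = 34, h = 2.
Median ≈ 3 + ((56.5 − 28) / 34) × 2 = 4.6765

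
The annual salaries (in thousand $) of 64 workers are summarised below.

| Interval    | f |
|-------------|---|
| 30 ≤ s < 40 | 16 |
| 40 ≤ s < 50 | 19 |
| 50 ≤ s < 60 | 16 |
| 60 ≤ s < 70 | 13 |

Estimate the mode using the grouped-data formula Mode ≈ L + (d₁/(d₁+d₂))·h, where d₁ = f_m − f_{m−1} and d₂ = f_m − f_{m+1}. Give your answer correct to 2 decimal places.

45.00

Modal class: 40 ≤ s < 50 (highest frequency 19).
d₁ = 19 − 16 = 3, d₂ = 19 − 16 = 3
Mode ≈ 40 + (3/(3+3)) × 10 = 40 + 5.0000 = 45.0000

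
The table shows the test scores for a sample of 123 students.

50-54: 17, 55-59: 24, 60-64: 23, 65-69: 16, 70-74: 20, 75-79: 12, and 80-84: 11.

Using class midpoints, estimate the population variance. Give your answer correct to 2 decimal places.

Midpoints: 52, 57, 62, 67, 72, 77, 82
n = 123, Σfm = 8016, mean = 65.1707
Σfm² = 532972
Σf(m − x̄)² = Σfm² − (Σfm)²/n = 532972 − 8016²/123 = 10563.4146
Population variance = 10563.4146 / 123 = 85.8814

85.88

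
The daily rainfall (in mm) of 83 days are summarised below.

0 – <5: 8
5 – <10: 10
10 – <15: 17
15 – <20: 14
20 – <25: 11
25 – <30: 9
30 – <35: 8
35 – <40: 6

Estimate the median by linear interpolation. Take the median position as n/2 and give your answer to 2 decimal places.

17.32

Cumulative frequencies: 8, 18, 35, 49, 60, 69, 77, 83
n = 83; position = n/2 = 41.5.
This falls in the class 15 – <20: L = 15, F = 35, f = 14, h = 5.
Median ≈ 15 + ((41.5 − 35) / 14) × 5 = 17.3214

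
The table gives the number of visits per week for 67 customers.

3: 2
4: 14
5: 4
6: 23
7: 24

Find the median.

Cumulative frequencies: 2, 16, 20, 43, 67
n = 67, so the median is the value in position (n+1)/2 = 34.
Position 34 falls at value 6.

6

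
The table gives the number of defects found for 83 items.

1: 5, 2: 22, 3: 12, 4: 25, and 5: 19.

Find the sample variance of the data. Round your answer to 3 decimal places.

1.603

Values: 1, 2, 3, 4, 5
n = 83, Σfx = 280, mean = 3.3735
Σfx² = 1076
Σf(x − x̄)² = Σfx² − (Σfx)²/n = 1076 − 280²/83 = 131.4217
Sample variance = 131.4217 / 82 = 1.6027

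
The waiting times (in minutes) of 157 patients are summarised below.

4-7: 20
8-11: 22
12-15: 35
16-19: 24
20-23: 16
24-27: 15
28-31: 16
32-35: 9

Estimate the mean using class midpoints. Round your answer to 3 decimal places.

Midpoints: 5.5, 9.5, 13.5, 17.5, 21.5, 25.5, 29.5, 33.5
Σfm = 20×5.5 + 22×9.5 + 35×13.5 + 24×17.5 + 16×21.5 + 15×25.5 + 16×29.5 + 9×33.5 = 2711.5
n = Σf = 157
Mean = 2711.5 / 157 = 17.2707

17.271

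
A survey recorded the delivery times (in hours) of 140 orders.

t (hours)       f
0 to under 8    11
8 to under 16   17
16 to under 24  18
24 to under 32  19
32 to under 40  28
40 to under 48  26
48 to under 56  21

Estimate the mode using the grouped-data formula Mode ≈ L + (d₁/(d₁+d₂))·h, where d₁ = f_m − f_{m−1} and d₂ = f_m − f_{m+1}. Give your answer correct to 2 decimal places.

Modal class: 32 to under 40 (highest frequency 28).
d₁ = 28 − 19 = 9, d₂ = 28 − 26 = 2
Mode ≈ 32 + (9/(9+2)) × 8 = 32 + 6.5455 = 38.5455

38.55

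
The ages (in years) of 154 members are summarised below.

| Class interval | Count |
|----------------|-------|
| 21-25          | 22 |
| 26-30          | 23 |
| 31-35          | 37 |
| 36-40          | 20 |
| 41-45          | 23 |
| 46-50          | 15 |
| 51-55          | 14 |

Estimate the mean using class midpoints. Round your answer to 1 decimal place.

36.2

Midpoints: 23, 28, 33, 38, 43, 48, 53
Σfm = 22×23 + 23×28 + 37×33 + 20×38 + 23×43 + 15×48 + 14×53 = 5582
n = Σf = 154
Mean = 5582 / 154 = 36.2468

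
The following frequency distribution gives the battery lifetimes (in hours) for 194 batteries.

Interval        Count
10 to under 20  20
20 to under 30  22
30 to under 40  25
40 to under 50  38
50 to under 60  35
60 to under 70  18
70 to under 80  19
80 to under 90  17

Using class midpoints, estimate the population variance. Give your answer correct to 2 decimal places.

422.61

Midpoints: 15, 25, 35, 45, 55, 65, 75, 85
n = 194, Σfm = 9400, mean = 48.4536
Σfm² = 537450
Σf(m − x̄)² = Σfm² − (Σfm)²/n = 537450 − 9400²/194 = 81986.0825
Population variance = 81986.0825 / 194 = 422.6087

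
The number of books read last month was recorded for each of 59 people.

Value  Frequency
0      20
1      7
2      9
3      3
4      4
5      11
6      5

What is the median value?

Cumulative frequencies: 20, 27, 36, 39, 43, 54, 59
n = 59, so the median is the value in position (n+1)/2 = 30.
Position 30 falls at value 2.

2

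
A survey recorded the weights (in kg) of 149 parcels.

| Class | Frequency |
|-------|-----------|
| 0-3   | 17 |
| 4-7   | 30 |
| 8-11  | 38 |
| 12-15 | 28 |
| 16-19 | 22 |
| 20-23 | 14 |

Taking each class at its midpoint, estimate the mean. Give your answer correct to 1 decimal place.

Midpoints: 1.5, 5.5, 9.5, 13.5, 17.5, 21.5
Σfm = 17×1.5 + 30×5.5 + 38×9.5 + 28×13.5 + 22×17.5 + 14×21.5 = 1615.5
n = Σf = 149
Mean = 1615.5 / 149 = 10.8423

10.8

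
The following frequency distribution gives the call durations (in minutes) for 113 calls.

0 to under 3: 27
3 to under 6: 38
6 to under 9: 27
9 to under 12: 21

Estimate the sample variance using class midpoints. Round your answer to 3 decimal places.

Midpoints: 1.5, 4.5, 7.5, 10.5
n = 113, Σfm = 634.5, mean = 5.6150
Σfm² = 4664.25
Σf(m − x̄)² = Σfm² − (Σfm)²/n = 4664.25 − 634.5²/113 = 1101.5044
Sample variance = 1101.5044 / 112 = 9.8349

9.835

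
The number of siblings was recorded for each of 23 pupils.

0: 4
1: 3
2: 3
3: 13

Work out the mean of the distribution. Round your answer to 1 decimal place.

Values: 0, 1, 2, 3
Σfx = 4×0 + 3×1 + 3×2 + 13×3 = 48
n = Σf = 23
Mean = 48 / 23 = 2.0870

2.1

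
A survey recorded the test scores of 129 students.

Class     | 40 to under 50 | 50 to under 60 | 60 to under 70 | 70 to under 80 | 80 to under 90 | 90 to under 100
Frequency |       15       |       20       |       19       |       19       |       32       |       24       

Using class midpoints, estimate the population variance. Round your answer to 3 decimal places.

277.159

Midpoints: 45, 55, 65, 75, 85, 95
n = 129, Σfm = 9435, mean = 73.1395
Σfm² = 725825
Σf(m − x̄)² = Σfm² − (Σfm)²/n = 725825 − 9435²/129 = 35753.4884
Population variance = 35753.4884 / 129 = 277.1588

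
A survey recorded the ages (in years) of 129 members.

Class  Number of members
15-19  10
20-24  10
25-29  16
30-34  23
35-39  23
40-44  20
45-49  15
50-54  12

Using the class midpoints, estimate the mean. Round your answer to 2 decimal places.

35.49

Midpoints: 17, 22, 27, 32, 37, 42, 47, 52
Σfm = 10×17 + 10×22 + 16×27 + 23×32 + 23×37 + 20×42 + 15×47 + 12×52 = 4578
n = Σf = 129
Mean = 4578 / 129 = 35.4884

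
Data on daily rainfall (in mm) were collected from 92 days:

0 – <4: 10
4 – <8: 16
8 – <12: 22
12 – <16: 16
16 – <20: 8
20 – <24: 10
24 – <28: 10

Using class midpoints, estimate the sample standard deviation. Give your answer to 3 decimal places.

7.343

Midpoints: 2, 6, 10, 14, 18, 22, 26
n = 92, Σfm = 1184, mean = 12.8696
Σfm² = 20144
Σf(m − x̄)² = Σfm² − (Σfm)²/n = 20144 − 1184²/92 = 4906.4348
Sample variance = 4906.4348 / 91 = 53.9169
Standard deviation = √53.9169 = 7.3428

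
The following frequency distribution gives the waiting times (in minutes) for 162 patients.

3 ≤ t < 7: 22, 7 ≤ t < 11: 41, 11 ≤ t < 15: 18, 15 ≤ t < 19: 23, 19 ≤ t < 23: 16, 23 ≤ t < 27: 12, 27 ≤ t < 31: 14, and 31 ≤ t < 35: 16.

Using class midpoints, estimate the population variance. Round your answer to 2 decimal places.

Midpoints: 5, 9, 13, 17, 21, 25, 29, 33
n = 162, Σfm = 2674, mean = 16.5062
Σfm² = 57314
Σf(m − x̄)² = Σfm² − (Σfm)²/n = 57314 − 2674²/162 = 13176.4938
Population variance = 13176.4938 / 162 = 81.3364

81.34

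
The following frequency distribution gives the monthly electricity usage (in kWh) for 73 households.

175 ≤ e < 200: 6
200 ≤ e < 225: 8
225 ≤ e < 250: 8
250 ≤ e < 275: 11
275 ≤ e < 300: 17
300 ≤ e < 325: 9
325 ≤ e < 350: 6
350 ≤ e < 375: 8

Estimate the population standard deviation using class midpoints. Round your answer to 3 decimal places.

Midpoints: 187.5, 212.5, 237.5, 262.5, 287.5, 312.5, 337.5, 362.5
n = 73, Σfm = 20237.5, mean = 277.2260
Σfm² = 5800156.25
Σf(m − x̄)² = Σfm² − (Σfm)²/n = 5800156.25 − 20237.5²/73 = 189794.5205
Population variance = 189794.5205 / 73 = 2599.9249
Standard deviation = √2599.9249 = 50.9895

50.989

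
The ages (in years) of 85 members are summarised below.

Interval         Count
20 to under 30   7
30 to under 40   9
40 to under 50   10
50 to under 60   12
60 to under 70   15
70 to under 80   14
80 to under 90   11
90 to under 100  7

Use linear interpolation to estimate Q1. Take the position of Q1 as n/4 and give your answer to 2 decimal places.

Cumulative frequencies: 7, 16, 26, 38, 53, 67, 78, 85
n = 85; position = n/4 = 21.25.
This falls in the class 40 to under 50: L = 40, F = 16, f = 10, h = 10.
Lower quartile ≈ 40 + ((21.25 − 16) / 10) × 10 = 45.2500

45.25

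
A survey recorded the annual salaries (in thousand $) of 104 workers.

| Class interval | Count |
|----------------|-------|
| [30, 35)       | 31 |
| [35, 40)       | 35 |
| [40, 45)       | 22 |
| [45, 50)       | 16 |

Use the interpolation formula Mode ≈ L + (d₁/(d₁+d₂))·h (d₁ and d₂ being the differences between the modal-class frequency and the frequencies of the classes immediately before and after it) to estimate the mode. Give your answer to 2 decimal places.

Modal class: [35, 40) (highest frequency 35).
d₁ = 35 − 31 = 4, d₂ = 35 − 22 = 13
Mode ≈ 35 + (4/(4+13)) × 5 = 35 + 1.1765 = 36.1765

36.18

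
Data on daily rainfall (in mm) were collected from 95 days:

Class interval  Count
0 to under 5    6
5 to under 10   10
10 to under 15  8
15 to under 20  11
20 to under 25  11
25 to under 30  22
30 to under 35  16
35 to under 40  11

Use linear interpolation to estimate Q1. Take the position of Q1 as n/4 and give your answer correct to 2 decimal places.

Cumulative frequencies: 6, 16, 24, 35, 46, 68, 84, 95
n = 95; position = n/4 = 23.75.
This falls in the class 10 to under 15: L = 10, F = 16, f = 8, h = 5.
Lower quartile ≈ 10 + ((23.75 − 16) / 8) × 5 = 14.8438

14.84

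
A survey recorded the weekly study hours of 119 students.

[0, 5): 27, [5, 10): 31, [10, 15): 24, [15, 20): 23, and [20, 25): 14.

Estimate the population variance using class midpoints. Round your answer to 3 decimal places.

43.758

Midpoints: 2.5, 7.5, 12.5, 17.5, 22.5
n = 119, Σfm = 1317.5, mean = 11.0714
Σfm² = 19793.75
Σf(m − x̄)² = Σfm² − (Σfm)²/n = 19793.75 − 1317.5²/119 = 5207.1429
Population variance = 5207.1429 / 119 = 43.7575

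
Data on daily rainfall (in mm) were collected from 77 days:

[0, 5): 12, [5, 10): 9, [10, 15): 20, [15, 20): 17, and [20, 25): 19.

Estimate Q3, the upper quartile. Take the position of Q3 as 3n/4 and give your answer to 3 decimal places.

19.926

Cumulative frequencies: 12, 21, 41, 58, 77
n = 77; position = 3n/4 = 57.75.
This falls in the class [15, 20): L = 15, F = 41, f = 17, h = 5.
Upper quartile ≈ 15 + ((57.75 − 41) / 17) × 5 = 19.9265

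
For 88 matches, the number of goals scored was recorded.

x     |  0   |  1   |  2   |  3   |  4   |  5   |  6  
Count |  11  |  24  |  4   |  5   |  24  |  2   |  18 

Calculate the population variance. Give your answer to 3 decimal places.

Values: 0, 1, 2, 3, 4, 5, 6
n = 88, Σfx = 261, mean = 2.9659
Σfx² = 1167
Σf(x − x̄)² = Σfx² − (Σfx)²/n = 1167 − 261²/88 = 392.8977
Population variance = 392.8977 / 88 = 4.4647

4.465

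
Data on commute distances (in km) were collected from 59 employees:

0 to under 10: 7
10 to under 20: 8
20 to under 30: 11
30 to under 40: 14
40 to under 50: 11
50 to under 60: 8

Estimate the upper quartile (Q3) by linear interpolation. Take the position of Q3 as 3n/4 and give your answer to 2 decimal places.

43.86

Cumulative frequencies: 7, 15, 26, 40, 51, 59
n = 59; position = 3n/4 = 44.25.
This falls in the class 40 to under 50: L = 40, F = 40, f = 11, h = 10.
Upper quartile ≈ 40 + ((44.25 − 40) / 11) × 10 = 43.8636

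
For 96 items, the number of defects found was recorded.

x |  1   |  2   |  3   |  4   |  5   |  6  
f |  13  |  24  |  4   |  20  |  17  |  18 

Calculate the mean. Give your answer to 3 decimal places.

3.604

Values: 1, 2, 3, 4, 5, 6
Σfx = 13×1 + 24×2 + 4×3 + 20×4 + 17×5 + 18×6 = 346
n = Σf = 96
Mean = 346 / 96 = 3.6042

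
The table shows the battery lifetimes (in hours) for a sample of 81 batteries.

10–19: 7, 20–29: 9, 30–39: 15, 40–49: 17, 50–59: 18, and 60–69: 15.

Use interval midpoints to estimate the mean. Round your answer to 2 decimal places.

Midpoints: 14.5, 24.5, 34.5, 44.5, 54.5, 64.5
Σfm = 7×14.5 + 9×24.5 + 15×34.5 + 17×44.5 + 18×54.5 + 15×64.5 = 3544.5
n = Σf = 81
Mean = 3544.5 / 81 = 43.7593

43.76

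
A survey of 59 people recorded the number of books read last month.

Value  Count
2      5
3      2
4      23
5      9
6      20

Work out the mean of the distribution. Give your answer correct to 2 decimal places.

4.63

Values: 2, 3, 4, 5, 6
Σfx = 5×2 + 2×3 + 23×4 + 9×5 + 20×6 = 273
n = Σf = 59
Mean = 273 / 59 = 4.6271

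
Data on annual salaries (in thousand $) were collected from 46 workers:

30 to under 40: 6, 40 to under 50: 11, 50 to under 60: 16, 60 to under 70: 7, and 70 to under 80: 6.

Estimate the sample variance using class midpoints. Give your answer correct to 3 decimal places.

Midpoints: 35, 45, 55, 65, 75
n = 46, Σfm = 2490, mean = 54.1304
Σfm² = 141350
Σf(m − x̄)² = Σfm² − (Σfm)²/n = 141350 − 2490²/46 = 6565.2174
Sample variance = 6565.2174 / 45 = 145.8937

145.894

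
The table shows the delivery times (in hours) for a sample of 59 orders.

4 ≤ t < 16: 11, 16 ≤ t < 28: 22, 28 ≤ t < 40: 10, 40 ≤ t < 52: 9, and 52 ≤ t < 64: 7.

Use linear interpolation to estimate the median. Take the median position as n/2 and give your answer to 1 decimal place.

26.1

Cumulative frequencies: 11, 33, 43, 52, 59
n = 59; position = n/2 = 29.5.
This falls in the class 16 ≤ t < 28: L = 16, F = 11, f = 22, h = 12.
Median ≈ 16 + ((29.5 − 11) / 22) × 12 = 26.0909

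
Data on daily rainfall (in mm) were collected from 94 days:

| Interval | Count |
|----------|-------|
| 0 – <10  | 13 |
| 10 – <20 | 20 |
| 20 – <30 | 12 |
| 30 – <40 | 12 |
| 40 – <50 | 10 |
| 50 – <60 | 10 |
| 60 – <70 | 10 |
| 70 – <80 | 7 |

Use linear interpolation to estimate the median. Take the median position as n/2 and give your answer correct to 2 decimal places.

31.67

Cumulative frequencies: 13, 33, 45, 57, 67, 77, 87, 94
n = 94; position = n/2 = 47.
This falls in the class 30 – <40: L = 30, F = 45, f = 12, h = 10.
Median ≈ 30 + ((47 − 45) / 12) × 10 = 31.6667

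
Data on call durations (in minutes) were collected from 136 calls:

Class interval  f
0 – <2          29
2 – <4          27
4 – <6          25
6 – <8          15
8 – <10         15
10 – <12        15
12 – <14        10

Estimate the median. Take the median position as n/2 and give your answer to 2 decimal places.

Cumulative frequencies: 29, 56, 81, 96, 111, 126, 136
n = 136; position = n/2 = 68.
This falls in the class 4 – <6: L = 4, F = 56, f = 25, h = 2.
Median ≈ 4 + ((68 − 56) / 25) × 2 = 4.9600

4.96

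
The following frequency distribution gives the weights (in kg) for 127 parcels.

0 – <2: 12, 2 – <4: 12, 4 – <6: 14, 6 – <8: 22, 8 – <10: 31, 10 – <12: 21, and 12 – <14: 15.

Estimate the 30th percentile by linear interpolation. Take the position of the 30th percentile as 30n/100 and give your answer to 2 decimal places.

Cumulative frequencies: 12, 24, 38, 60, 91, 112, 127
n = 127; position = 30n/100 = 38.1.
This falls in the class 6 – <8: L = 6, F = 38, f = 22, h = 2.
30th percentile ≈ 6 + ((38.1 − 38) / 22) × 2 = 6.0091

6.01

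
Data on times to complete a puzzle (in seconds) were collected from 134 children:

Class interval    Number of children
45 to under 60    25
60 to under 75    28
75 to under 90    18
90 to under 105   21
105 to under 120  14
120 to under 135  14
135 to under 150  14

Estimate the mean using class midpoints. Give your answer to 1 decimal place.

Midpoints: 52.5, 67.5, 82.5, 97.5, 112.5, 127.5, 142.5
Σfm = 25×52.5 + 28×67.5 + 18×82.5 + 21×97.5 + 14×112.5 + 14×127.5 + 14×142.5 = 12090
n = Σf = 134
Mean = 12090 / 134 = 90.2239

90.2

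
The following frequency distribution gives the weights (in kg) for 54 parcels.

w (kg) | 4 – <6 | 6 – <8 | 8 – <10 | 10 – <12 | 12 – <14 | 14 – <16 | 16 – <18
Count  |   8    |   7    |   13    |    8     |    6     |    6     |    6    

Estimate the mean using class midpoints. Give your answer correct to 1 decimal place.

10.4

Midpoints: 5, 7, 9, 11, 13, 15, 17
Σfm = 8×5 + 7×7 + 13×9 + 8×11 + 6×13 + 6×15 + 6×17 = 564
n = Σf = 54
Mean = 564 / 54 = 10.4444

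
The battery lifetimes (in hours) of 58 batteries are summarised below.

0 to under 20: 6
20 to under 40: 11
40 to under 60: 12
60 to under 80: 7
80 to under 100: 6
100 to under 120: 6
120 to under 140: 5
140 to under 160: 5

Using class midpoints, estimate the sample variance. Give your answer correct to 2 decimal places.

Midpoints: 10, 30, 50, 70, 90, 110, 130, 150
n = 58, Σfm = 4080, mean = 70.3448
Σfm² = 393000
Σf(m − x̄)² = Σfm² − (Σfm)²/n = 393000 − 4080²/58 = 105993.1034
Sample variance = 105993.1034 / 57 = 1859.5281

1859.53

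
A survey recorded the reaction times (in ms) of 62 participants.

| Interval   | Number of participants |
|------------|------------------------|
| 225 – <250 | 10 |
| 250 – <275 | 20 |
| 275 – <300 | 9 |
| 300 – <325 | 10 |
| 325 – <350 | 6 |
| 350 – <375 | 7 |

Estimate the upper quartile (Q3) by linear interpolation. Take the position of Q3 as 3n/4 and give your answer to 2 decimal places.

Cumulative frequencies: 10, 30, 39, 49, 55, 62
n = 62; position = 3n/4 = 46.5.
This falls in the class 300 – <325: L = 300, F = 39, f = 10, h = 25.
Upper quartile ≈ 300 + ((46.5 − 39) / 10) × 25 = 318.7500

318.75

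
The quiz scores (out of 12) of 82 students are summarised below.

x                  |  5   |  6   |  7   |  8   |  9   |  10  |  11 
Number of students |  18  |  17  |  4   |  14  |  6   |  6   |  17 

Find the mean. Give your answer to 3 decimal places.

7.720

Values: 5, 6, 7, 8, 9, 10, 11
Σfx = 18×5 + 17×6 + 4×7 + 14×8 + 6×9 + 6×10 + 17×11 = 633
n = Σf = 82
Mean = 633 / 82 = 7.7195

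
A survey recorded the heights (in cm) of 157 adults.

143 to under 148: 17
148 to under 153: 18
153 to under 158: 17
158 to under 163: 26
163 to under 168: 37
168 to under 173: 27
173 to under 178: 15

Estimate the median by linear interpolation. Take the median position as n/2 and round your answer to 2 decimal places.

163.07

Cumulative frequencies: 17, 35, 52, 78, 115, 142, 157
n = 157; position = n/2 = 78.5.
This falls in the class 163 to under 168: L = 163, F = 78, f = 37, h = 5.
Median ≈ 163 + ((78.5 − 78) / 37) × 5 = 163.0676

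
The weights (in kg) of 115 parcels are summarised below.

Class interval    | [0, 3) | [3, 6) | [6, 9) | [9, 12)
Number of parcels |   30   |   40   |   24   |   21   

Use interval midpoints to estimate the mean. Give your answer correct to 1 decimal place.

5.4

Midpoints: 1.5, 4.5, 7.5, 10.5
Σfm = 30×1.5 + 40×4.5 + 24×7.5 + 21×10.5 = 625.5
n = Σf = 115
Mean = 625.5 / 115 = 5.4391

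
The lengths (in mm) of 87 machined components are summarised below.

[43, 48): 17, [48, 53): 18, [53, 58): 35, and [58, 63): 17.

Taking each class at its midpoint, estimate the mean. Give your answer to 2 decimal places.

53.49

Midpoints: 45.5, 50.5, 55.5, 60.5
Σfm = 17×45.5 + 18×50.5 + 35×55.5 + 17×60.5 = 4653.5
n = Σf = 87
Mean = 4653.5 / 87 = 53.4885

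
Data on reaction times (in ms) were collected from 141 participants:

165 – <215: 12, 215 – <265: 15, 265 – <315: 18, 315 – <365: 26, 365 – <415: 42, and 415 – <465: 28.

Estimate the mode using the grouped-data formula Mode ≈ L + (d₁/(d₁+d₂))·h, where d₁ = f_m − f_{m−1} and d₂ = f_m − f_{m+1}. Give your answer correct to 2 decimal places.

391.67

Modal class: 365 – <415 (highest frequency 42).
d₁ = 42 − 26 = 16, d₂ = 42 − 28 = 14
Mode ≈ 365 + (16/(16+14)) × 50 = 365 + 26.6667 = 391.6667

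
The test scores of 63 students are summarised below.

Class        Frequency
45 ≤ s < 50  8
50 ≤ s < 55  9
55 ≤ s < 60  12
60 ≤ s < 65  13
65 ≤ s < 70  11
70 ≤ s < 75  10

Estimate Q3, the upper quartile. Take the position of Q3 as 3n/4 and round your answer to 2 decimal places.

67.39

Cumulative frequencies: 8, 17, 29, 42, 53, 63
n = 63; position = 3n/4 = 47.25.
This falls in the class 65 ≤ s < 70: L = 65, F = 42, f = 11, h = 5.
Upper quartile ≈ 65 + ((47.25 − 42) / 11) × 5 = 67.3864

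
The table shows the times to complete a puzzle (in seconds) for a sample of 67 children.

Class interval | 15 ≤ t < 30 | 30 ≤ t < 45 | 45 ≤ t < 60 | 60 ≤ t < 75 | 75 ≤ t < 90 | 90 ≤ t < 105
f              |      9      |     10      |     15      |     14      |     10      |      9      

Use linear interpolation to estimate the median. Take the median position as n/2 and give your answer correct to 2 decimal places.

Cumulative frequencies: 9, 19, 34, 48, 58, 67
n = 67; position = n/2 = 33.5.
This falls in the class 45 ≤ t < 60: L = 45, F = 19, f = 15, h = 15.
Median ≈ 45 + ((33.5 − 19) / 15) × 15 = 59.5000

59.50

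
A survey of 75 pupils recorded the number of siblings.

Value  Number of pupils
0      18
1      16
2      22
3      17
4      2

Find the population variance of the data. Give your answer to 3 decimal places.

Values: 0, 1, 2, 3, 4
n = 75, Σfx = 119, mean = 1.5867
Σfx² = 289
Σf(x − x̄)² = Σfx² − (Σfx)²/n = 289 − 119²/75 = 100.1867
Population variance = 100.1867 / 75 = 1.3358

1.336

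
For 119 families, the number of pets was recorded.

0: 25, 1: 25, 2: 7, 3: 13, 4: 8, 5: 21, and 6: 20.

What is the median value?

3

Cumulative frequencies: 25, 50, 57, 70, 78, 99, 119
n = 119, so the median is the value in position (n+1)/2 = 60.
Position 60 falls at value 3.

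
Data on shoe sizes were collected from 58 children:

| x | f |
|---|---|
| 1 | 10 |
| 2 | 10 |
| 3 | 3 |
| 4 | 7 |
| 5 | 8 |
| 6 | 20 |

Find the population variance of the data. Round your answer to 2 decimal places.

3.80

Values: 1, 2, 3, 4, 5, 6
n = 58, Σfx = 227, mean = 3.9138
Σfx² = 1109
Σf(x − x̄)² = Σfx² − (Σfx)²/n = 1109 − 227²/58 = 220.5690
Population variance = 220.5690 / 58 = 3.8029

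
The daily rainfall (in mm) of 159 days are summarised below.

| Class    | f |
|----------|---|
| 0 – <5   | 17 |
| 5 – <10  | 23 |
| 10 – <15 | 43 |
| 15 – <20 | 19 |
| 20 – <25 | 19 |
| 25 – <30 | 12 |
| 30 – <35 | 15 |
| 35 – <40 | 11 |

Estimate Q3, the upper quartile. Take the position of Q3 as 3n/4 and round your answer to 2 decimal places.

24.54

Cumulative frequencies: 17, 40, 83, 102, 121, 133, 148, 159
n = 159; position = 3n/4 = 119.25.
This falls in the class 20 – <25: L = 20, F = 102, f = 19, h = 5.
Upper quartile ≈ 20 + ((119.25 − 102) / 19) × 5 = 24.5395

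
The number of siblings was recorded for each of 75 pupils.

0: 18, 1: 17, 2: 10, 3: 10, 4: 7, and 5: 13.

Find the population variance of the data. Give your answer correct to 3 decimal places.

Values: 0, 1, 2, 3, 4, 5
n = 75, Σfx = 160, mean = 2.1333
Σfx² = 584
Σf(x − x̄)² = Σfx² − (Σfx)²/n = 584 − 160²/75 = 242.6667
Population variance = 242.6667 / 75 = 3.2356

3.236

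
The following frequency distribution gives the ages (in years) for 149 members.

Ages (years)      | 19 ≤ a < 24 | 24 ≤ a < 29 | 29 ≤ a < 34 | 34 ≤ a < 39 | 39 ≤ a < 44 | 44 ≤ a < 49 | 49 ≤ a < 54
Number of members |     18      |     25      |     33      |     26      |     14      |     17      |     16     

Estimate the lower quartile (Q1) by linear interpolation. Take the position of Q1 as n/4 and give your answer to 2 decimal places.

27.85

Cumulative frequencies: 18, 43, 76, 102, 116, 133, 149
n = 149; position = n/4 = 37.25.
This falls in the class 24 ≤ a < 29: L = 24, F = 18, f = 25, h = 5.
Lower quartile ≈ 24 + ((37.25 − 18) / 25) × 5 = 27.8500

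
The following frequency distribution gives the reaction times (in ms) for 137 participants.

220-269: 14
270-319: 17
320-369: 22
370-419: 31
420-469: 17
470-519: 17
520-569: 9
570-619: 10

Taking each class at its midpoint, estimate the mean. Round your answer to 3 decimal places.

Midpoints: 244.5, 294.5, 344.5, 394.5, 444.5, 494.5, 544.5, 594.5
Σfm = 14×244.5 + 17×294.5 + 22×344.5 + 31×394.5 + 17×444.5 + 17×494.5 + 9×544.5 + 10×594.5 = 55046.5
n = Σf = 137
Mean = 55046.5 / 137 = 401.7993

401.799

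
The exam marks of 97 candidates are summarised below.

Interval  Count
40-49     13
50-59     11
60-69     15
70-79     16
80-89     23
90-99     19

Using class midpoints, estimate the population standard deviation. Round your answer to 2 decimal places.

Midpoints: 44.5, 54.5, 64.5, 74.5, 84.5, 94.5
n = 97, Σfm = 7076.5, mean = 72.9536
Σfm² = 543524.25
Σf(m − x̄)² = Σfm² − (Σfm)²/n = 543524.25 − 7076.5²/97 = 27268.0412
Population variance = 27268.0412 / 97 = 281.1138
Standard deviation = √281.1138 = 16.7664

16.77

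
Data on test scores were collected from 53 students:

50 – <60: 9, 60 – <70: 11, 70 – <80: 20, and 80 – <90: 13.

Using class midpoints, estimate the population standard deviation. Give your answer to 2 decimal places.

10.20

Midpoints: 55, 65, 75, 85
n = 53, Σfm = 3815, mean = 71.9811
Σfm² = 280125
Σf(m − x̄)² = Σfm² − (Σfm)²/n = 280125 − 3815²/53 = 5516.9811
Population variance = 5516.9811 / 53 = 104.0940
Standard deviation = √104.0940 = 10.2026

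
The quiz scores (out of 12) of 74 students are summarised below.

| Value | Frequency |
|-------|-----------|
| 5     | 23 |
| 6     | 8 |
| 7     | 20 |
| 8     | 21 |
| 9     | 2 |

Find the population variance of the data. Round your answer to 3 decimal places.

Values: 5, 6, 7, 8, 9
n = 74, Σfx = 489, mean = 6.6081
Σfx² = 3349
Σf(x − x̄)² = Σfx² − (Σfx)²/n = 3349 − 489²/74 = 117.6351
Population variance = 117.6351 / 74 = 1.5897

1.590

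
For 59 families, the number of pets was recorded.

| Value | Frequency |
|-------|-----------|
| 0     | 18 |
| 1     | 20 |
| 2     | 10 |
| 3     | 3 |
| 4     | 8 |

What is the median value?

Cumulative frequencies: 18, 38, 48, 51, 59
n = 59, so the median is the value in position (n+1)/2 = 30.
Position 30 falls at value 1.

1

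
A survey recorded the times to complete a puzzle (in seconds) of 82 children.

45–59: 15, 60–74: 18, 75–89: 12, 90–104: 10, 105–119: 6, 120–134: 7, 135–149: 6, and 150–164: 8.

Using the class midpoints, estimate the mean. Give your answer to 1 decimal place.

92.8

Midpoints: 52, 67, 82, 97, 112, 127, 142, 157
Σfm = 15×52 + 18×67 + 12×82 + 10×97 + 6×112 + 7×127 + 6×142 + 8×157 = 7609
n = Σf = 82
Mean = 7609 / 82 = 92.7927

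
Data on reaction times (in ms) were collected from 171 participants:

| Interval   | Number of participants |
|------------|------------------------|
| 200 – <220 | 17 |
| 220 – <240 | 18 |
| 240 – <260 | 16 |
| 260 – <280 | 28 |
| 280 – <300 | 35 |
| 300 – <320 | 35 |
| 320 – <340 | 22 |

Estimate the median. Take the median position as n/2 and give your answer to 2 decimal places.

Cumulative frequencies: 17, 35, 51, 79, 114, 149, 171
n = 171; position = n/2 = 85.5.
This falls in the class 280 – <300: L = 280, F = 79, f = 35, h = 20.
Median ≈ 280 + ((85.5 − 79) / 35) × 20 = 283.7143

283.71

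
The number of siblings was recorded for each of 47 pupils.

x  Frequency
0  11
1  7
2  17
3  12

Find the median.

Cumulative frequencies: 11, 18, 35, 47
n = 47, so the median is the value in position (n+1)/2 = 24.
Position 24 falls at value 2.

2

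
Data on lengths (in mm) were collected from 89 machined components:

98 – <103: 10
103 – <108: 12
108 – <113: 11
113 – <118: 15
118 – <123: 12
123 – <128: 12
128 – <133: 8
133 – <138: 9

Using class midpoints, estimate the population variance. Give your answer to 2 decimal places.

116.35

Midpoints: 100.5, 105.5, 110.5, 115.5, 120.5, 125.5, 130.5, 135.5
n = 89, Σfm = 10434.5, mean = 117.2416
Σfm² = 1233712.25
Σf(m − x̄)² = Σfm² − (Σfm)²/n = 1233712.25 − 10434.5²/89 = 10355.0562
Population variance = 10355.0562 / 89 = 116.3489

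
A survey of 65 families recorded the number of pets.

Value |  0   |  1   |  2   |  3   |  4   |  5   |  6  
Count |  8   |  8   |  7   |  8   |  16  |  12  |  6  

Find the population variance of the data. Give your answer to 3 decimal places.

3.494

Values: 0, 1, 2, 3, 4, 5, 6
n = 65, Σfx = 206, mean = 3.1692
Σfx² = 880
Σf(x − x̄)² = Σfx² − (Σfx)²/n = 880 − 206²/65 = 227.1385
Population variance = 227.1385 / 65 = 3.4944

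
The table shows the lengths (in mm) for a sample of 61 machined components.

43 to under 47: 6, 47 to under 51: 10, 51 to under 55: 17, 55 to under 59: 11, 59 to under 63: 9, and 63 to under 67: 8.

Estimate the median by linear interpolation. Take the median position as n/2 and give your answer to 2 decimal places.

Cumulative frequencies: 6, 16, 33, 44, 53, 61
n = 61; position = n/2 = 30.5.
This falls in the class 51 to under 55: L = 51, F = 16, f = 17, h = 4.
Median ≈ 51 + ((30.5 − 16) / 17) × 4 = 54.4118

54.41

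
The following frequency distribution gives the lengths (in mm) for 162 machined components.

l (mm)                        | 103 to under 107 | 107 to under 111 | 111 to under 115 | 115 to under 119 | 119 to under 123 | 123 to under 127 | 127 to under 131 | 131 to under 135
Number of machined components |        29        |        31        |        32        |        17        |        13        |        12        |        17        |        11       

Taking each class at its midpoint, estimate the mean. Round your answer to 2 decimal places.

115.79

Midpoints: 105, 109, 113, 117, 121, 125, 129, 133
Σfm = 29×105 + 31×109 + 32×113 + 17×117 + 13×121 + 12×125 + 17×129 + 11×133 = 18758
n = Σf = 162
Mean = 18758 / 162 = 115.7901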